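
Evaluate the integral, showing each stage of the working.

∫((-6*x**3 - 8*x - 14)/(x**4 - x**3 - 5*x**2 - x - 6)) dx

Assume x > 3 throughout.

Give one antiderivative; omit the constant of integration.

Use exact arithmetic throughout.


Step 1. Decompose ∫((-6*x**3 - 8*x - 14)/(x**4 - x**3 - 5*x**2 - x - 6)) dx by partial fractions, (-6*x**3 - 8*x - 14)/(x**4 - x**3 - 5*x**2 - x - 6) = 2/(x**2 + 1) - 2/(x + 2) - 4/(x - 3): now ∫(-4/(x - 3)) dx + ∫(-2/(x + 2)) dx + ∫(2/(x**2 + 1)) dx.
Step 2. Evaluate the standard form [assuming x > -2]: now -2*log(x + 2) + ∫(-4/(x - 3)) dx + ∫(2/(x**2 + 1)) dx.
Step 3. Evaluate the standard form [assuming x > 3]: now -4*log(x - 3) - 2*log(x + 2) + ∫(2/(x**2 + 1)) dx.
Step 4. Evaluate the standard form: now -4*log(x - 3) - 2*log(x + 2) + 2*atan(x).
Answer: -4*log(x - 3) - 2*log(x + 2) + 2*atan(x).


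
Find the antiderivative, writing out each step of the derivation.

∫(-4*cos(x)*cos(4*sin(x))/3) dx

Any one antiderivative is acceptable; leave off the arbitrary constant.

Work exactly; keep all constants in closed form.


Step 1. Substitute u = sin(x), turning ∫(-4*cos(x)*cos(4*sin(x))/3) dx into ∫(-4*cos(4*u)/3) du: now ∫(-4*cos(4*u)/3) du.
Step 2. Evaluate the standard form: now -sin(4*u)/3.
Step 3. Substitute back u = sin(x): now -sin(4*sin(x))/3.
Answer: -sin(4*sin(x))/3.


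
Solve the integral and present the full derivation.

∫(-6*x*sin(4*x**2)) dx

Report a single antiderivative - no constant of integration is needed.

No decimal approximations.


Step 1. Substitute u = x**2, turning ∫(-6*x*sin(4*x**2)) dx into ∫(-3*sin(4*u)) du: now ∫(-3*sin(4*u)) du.
Step 2. Evaluate the standard form: now 3*cos(4*u)/4.
Step 3. Substitute back u = x**2: now 3*cos(4*x**2)/4.
Answer: 3*cos(4*x**2)/4.


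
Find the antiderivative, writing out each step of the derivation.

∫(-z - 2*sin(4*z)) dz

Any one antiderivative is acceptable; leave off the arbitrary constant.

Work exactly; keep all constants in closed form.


Step 1. Rewrite: now ∫(-z) dz + ∫(-2*sin(4*z)) dz.
Step 2. Evaluate the standard form: now -z**2/2 + ∫(-2*sin(4*z)) dz.
Step 3. Evaluate the standard form: now -z**2/2 + cos(4*z)/2.
Answer: -z**2/2 + cos(4*z)/2.


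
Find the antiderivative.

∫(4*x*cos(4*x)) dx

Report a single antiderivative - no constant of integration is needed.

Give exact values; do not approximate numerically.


Answer: x*sin(4*x) + cos(4*x)/4.


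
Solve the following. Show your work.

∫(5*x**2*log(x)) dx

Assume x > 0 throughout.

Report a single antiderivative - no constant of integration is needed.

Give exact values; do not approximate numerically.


Step 1. Integrate ∫(5*x**2*log(x)) dx by parts with u = log(x), dv = (5*x**2) dx, so v = 5*x**3/3 [assuming x > 0]: now 5*x**3*log(x)/3 + ∫(-5*x**2/3) dx.
Step 2. Evaluate the standard form: now 5*x**3*log(x)/3 - 5*x**3/9.
Answer: 5*x**3*log(x)/3 - 5*x**3/9.


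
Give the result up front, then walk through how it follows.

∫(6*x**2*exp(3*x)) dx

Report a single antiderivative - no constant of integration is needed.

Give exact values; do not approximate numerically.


The answer is 2*x**2*exp(3*x) - 4*x*exp(3*x)/3 + 4*exp(3*x)/9.
Step 1. Integrate ∫(6*x**2*exp(3*x)) dx by parts with u = x**2, dv = (6*exp(3*x)) dx, so v = 2*exp(3*x): now 2*x**2*exp(3*x) + ∫(-4*x*exp(3*x)) dx.
Step 2. Integrate ∫(-4*x*exp(3*x)) dx by parts with u = x, dv = (-4*exp(3*x)) dx, so v = -4*exp(3*x)/3: now 2*x**2*exp(3*x) - 4*x*exp(3*x)/3 + ∫(4*exp(3*x)/3) dx.
Step 3. Evaluate the standard form: now 2*x**2*exp(3*x) - 4*x*exp(3*x)/3 + 4*exp(3*x)/9.
Answer: 2*x**2*exp(3*x) - 4*x*exp(3*x)/3 + 4*exp(3*x)/9.


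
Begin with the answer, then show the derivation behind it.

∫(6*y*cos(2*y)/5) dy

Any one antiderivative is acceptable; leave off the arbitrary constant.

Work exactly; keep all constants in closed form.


The answer is 3*y*sin(2*y)/5 + 3*cos(2*y)/10.
Step 1. Integrate ∫(6*y*cos(2*y)/5) dy by parts with u = y, dv = (6*cos(2*y)/5) dy, so v = 3*sin(2*y)/5: now 3*y*sin(2*y)/5 + ∫(-3*sin(2*y)/5) dy.
Step 2. Evaluate the standard form: now 3*y*sin(2*y)/5 + 3*cos(2*y)/10.
Answer: 3*y*sin(2*y)/5 + 3*cos(2*y)/10.


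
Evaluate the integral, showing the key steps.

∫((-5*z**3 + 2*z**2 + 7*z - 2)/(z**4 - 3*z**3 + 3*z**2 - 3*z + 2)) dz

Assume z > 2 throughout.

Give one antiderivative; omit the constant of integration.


Step 1. Decompose ∫((-5*z**3 + 2*z**2 + 7*z - 2)/(z**4 - 3*z**3 + 3*z**2 - 3*z + 2)) dz by partial fractions, (-5*z**3 + 2*z**2 + 7*z - 2)/(z**4 - 3*z**3 + 3*z**2 - 3*z + 2) = -4/(z**2 + 1) - 1/(z - 1) - 4/(z - 2): now ∫(-4/(z - 2)) dz + ∫(-1/(z - 1)) dz + ∫(-4/(z**2 + 1)) dz.
Step 2. Evaluate the standard form [assuming z > 2]: now -4*log(z - 2) + ∫(-1/(z - 1)) dz + ∫(-4/(z**2 + 1)) dz.
Step 3. Evaluate the standard form [assuming z > 1]: now -4*log(z - 2) - log(z - 1) + ∫(-4/(z**2 + 1)) dz.
Step 4. Evaluate the standard form: now -4*log(z - 2) - log(z - 1) - 4*atan(z).
Answer: -4*log(z - 2) - log(z - 1) - 4*atan(z).


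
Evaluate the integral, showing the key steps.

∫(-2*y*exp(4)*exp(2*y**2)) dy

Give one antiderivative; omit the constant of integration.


Step 1. Substitute u = y**2 + 2, turning ∫(-2*y*exp(4)*exp(2*y**2)) dy into ∫(-exp(2*u)) du: now ∫(-exp(2*u)) du.
Step 2. Evaluate the standard form: now -exp(2*u)/2.
Step 3. Substitute back u = y**2 + 2: now -exp(2*y**2 + 4)/2.
Answer: -exp(2*y**2 + 4)/2.


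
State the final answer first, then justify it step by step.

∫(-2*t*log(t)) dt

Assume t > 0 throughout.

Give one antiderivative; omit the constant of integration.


The answer is -t**2*log(t) + t**2/2.
Step 1. Integrate ∫(-2*t*log(t)) dt by parts with u = log(t), dv = (-2*t) dt, so v = -t**2 [assuming t > 0]: now -t**2*log(t) + ∫(t) dt.
Step 2. Evaluate the standard form: now -t**2*log(t) + t**2/2.
Answer: -t**2*log(t) + t**2/2.


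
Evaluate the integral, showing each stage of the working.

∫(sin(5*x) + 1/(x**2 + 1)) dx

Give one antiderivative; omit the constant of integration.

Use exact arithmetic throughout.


Step 1. Rewrite: now ∫(1/(x**2 + 1)) dx + ∫(sin(5*x)) dx.
Step 2. Evaluate the standard form: now atan(x) + ∫(sin(5*x)) dx.
Step 3. Evaluate the standard form: now -cos(5*x)/5 + atan(x).
Answer: -cos(5*x)/5 + atan(x).


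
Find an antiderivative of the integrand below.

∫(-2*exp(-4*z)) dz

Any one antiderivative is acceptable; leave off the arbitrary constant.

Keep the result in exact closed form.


Answer: exp(-4*z)/2.


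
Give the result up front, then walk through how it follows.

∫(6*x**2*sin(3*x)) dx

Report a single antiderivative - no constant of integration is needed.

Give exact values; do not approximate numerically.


The answer is -2*x**2*cos(3*x) + 4*x*sin(3*x)/3 + 4*cos(3*x)/9.
Step 1. Integrate ∫(6*x**2*sin(3*x)) dx by parts with u = x**2, dv = (6*sin(3*x)) dx, so v = -2*cos(3*x): now -2*x**2*cos(3*x) + ∫(4*x*cos(3*x)) dx.
Step 2. Integrate ∫(4*x*cos(3*x)) dx by parts with u = x, dv = (4*cos(3*x)) dx, so v = 4*sin(3*x)/3: now -2*x**2*cos(3*x) + 4*x*sin(3*x)/3 + ∫(-4*sin(3*x)/3) dx.
Step 3. Evaluate the standard form: now -2*x**2*cos(3*x) + 4*x*sin(3*x)/3 + 4*cos(3*x)/9.
Answer: -2*x**2*cos(3*x) + 4*x*sin(3*x)/3 + 4*cos(3*x)/9.


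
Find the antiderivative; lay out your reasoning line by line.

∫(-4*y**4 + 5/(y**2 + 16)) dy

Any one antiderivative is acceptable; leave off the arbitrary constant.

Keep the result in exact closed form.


Step 1. Rewrite: now ∫(-4*y**4) dy + ∫(5/(y**2 + 16)) dy.
Step 2. Evaluate the standard form: now 5*atan(y/4)/4 + ∫(-4*y**4) dy.
Step 3. Evaluate the standard form: now -4*y**5/5 + 5*atan(y/4)/4.
Answer: -4*y**5/5 + 5*atan(y/4)/4.


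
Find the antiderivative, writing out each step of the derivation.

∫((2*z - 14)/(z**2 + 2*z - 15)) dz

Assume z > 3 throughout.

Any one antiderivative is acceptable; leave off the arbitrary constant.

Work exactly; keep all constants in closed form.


Step 1. Decompose ∫((2*z - 14)/(z**2 + 2*z - 15)) dz by partial fractions, (2*z - 14)/(z**2 + 2*z - 15) = 3/(z + 5) - 1/(z - 3): now ∫(-1/(z - 3)) dz + ∫(3/(z + 5)) dz.
Step 2. Evaluate the standard form [assuming z > 3]: now -log(z - 3) + ∫(3/(z + 5)) dz.
Step 3. Evaluate the standard form [assuming z > -5]: now -log(z - 3) + 3*log(z + 5).
Answer: -log(z - 3) + 3*log(z + 5).


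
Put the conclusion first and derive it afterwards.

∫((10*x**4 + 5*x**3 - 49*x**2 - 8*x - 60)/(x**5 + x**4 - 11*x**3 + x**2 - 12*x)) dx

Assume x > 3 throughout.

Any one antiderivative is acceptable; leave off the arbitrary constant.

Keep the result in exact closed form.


The answer is 5*log(x) + 2*log(x - 3) + 3*log(x + 4) + atan(x).
Step 1. Decompose ∫((10*x**4 + 5*x**3 - 49*x**2 - 8*x - 60)/(x**5 + x**4 - 11*x**3 + x**2 - 12*x)) dx by partial fractions, (10*x**4 + 5*x**3 - 49*x**2 - 8*x - 60)/(x**5 + x**4 - 11*x**3 + x**2 - 12*x) = 1/(x**2 + 1) + 3/(x + 4) + 2/(x - 3) + 5/x: now ∫(5/x) dx + ∫(2/(x - 3)) dx + ∫(3/(x + 4)) dx + ∫(1/(x**2 + 1)) dx.
Step 2. Evaluate the standard form [assuming x > -4]: now 3*log(x + 4) + ∫(5/x) dx + ∫(2/(x - 3)) dx + ∫(1/(x**2 + 1)) dx.
Step 3. Evaluate the standard form [assuming x > 0]: now 5*log(x) + 3*log(x + 4) + ∫(2/(x - 3)) dx + ∫(1/(x**2 + 1)) dx.
Step 4. Evaluate the standard form [assuming x > 3]: now 5*log(x) + 2*log(x - 3) + 3*log(x + 4) + ∫(1/(x**2 + 1)) dx.
Step 5. Evaluate the standard form: now 5*log(x) + 2*log(x - 3) + 3*log(x + 4) + atan(x).
Answer: 5*log(x) + 2*log(x - 3) + 3*log(x + 4) + atan(x).


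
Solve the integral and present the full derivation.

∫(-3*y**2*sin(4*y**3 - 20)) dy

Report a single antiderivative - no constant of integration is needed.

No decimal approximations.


Step 1. Substitute u = y**3 - 5, turning ∫(-3*y**2*sin(4*y**3 - 20)) dy into ∫(-sin(4*u)) du: now ∫(-sin(4*u)) du.
Step 2. Evaluate the standard form: now cos(4*u)/4.
Step 3. Substitute back u = y**3 - 5: now cos(4*y**3 - 20)/4.
Answer: cos(4*y**3 - 20)/4.


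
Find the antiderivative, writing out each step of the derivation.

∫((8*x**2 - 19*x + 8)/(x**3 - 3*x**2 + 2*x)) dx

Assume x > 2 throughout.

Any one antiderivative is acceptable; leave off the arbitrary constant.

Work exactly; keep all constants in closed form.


Step 1. Decompose ∫((8*x**2 - 19*x + 8)/(x**3 - 3*x**2 + 2*x)) dx by partial fractions, (8*x**2 - 19*x + 8)/(x**3 - 3*x**2 + 2*x) = 3/(x - 1) + 1/(x - 2) + 4/x: now ∫(4/x) dx + ∫(1/(x - 2)) dx + ∫(3/(x - 1)) dx.
Step 2. Evaluate the standard form [assuming x > 1]: now 3*log(x - 1) + ∫(4/x) dx + ∫(1/(x - 2)) dx.
Step 3. Evaluate the standard form [assuming x > 2]: now log(x - 2) + 3*log(x - 1) + ∫(4/x) dx.
Step 4. Evaluate the standard form [assuming x > 0]: now 4*log(x) + log(x - 2) + 3*log(x - 1).
Answer: 4*log(x) + log(x - 2) + 3*log(x - 1).


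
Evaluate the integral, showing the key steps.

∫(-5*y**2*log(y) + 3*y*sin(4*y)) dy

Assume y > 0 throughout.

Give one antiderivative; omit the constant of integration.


Step 1. Rewrite: now ∫(3*y*sin(4*y)) dy + ∫(-5*y**2*log(y)) dy.
Step 2. Integrate ∫(-5*y**2*log(y)) dy by parts with u = log(y), dv = (-5*y**2) dy, so v = -5*y**3/3 [assuming y > 0]: now -5*y**3*log(y)/3 + ∫(5*y**2/3) dy + ∫(3*y*sin(4*y)) dy.
Step 3. Evaluate the standard form: now -5*y**3*log(y)/3 + 5*y**3/9 + ∫(3*y*sin(4*y)) dy.
Step 4. Integrate ∫(3*y*sin(4*y)) dy by parts with u = y, dv = (3*sin(4*y)) dy, so v = -3*cos(4*y)/4: now -5*y**3*log(y)/3 + 5*y**3/9 - 3*y*cos(4*y)/4 + ∫(3*cos(4*y)/4) dy.
Step 5. Evaluate the standard form: now -5*y**3*log(y)/3 + 5*y**3/9 - 3*y*cos(4*y)/4 + 3*sin(4*y)/16.
Answer: -5*y**3*log(y)/3 + 5*y**3/9 - 3*y*cos(4*y)/4 + 3*sin(4*y)/16.


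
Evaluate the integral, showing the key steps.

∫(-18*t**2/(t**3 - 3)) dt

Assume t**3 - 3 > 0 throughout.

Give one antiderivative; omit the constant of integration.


Step 1. Substitute u = t**3 - 3, turning ∫(-18*t**2/(t**3 - 3)) dt into ∫(-6/u) du: now ∫(-6/u) du.
Step 2. Evaluate the standard form [assuming u > 0]: now -6*log(u).
Step 3. Substitute back u = t**3 - 3: now -6*log(t**3 - 3).
Answer: -6*log(t**3 - 3).


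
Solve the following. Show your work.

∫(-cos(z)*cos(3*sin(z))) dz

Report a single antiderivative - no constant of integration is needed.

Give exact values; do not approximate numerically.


Step 1. Substitute u = sin(z), turning ∫(-cos(z)*cos(3*sin(z))) dz into ∫(-cos(3*u)) du: now ∫(-cos(3*u)) du.
Step 2. Evaluate the standard form: now -sin(3*u)/3.
Step 3. Substitute back u = sin(z): now -sin(3*sin(z))/3.
Answer: -sin(3*sin(z))/3.


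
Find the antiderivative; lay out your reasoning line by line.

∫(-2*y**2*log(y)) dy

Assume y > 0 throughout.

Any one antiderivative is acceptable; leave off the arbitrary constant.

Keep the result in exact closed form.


Step 1. Integrate ∫(-2*y**2*log(y)) dy by parts with u = log(y), dv = (-2*y**2) dy, so v = -2*y**3/3 [assuming y > 0]: now -2*y**3*log(y)/3 + ∫(2*y**2/3) dy.
Step 2. Evaluate the standard form: now -2*y**3*log(y)/3 + 2*y**3/9.
Answer: -2*y**3*log(y)/3 + 2*y**3/9.


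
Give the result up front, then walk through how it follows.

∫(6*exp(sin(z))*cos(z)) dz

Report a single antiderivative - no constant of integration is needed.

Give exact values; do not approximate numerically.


The answer is 6*exp(sin(z)).
Step 1. Substitute u = sin(z), turning ∫(6*exp(sin(z))*cos(z)) dz into ∫(6*exp(u)) du: now ∫(6*exp(u)) du.
Step 2. Evaluate the standard form: now 6*exp(u).
Step 3. Substitute back u = sin(z): now 6*exp(sin(z)).
Answer: 6*exp(sin(z)).


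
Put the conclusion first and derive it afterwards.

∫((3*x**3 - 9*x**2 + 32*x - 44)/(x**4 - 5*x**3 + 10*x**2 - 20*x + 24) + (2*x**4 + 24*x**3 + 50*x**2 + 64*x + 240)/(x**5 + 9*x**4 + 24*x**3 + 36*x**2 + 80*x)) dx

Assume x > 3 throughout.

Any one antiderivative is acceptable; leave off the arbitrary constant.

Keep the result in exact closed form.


The answer is 3*log(x) + 4*log(x - 3) - log(x - 2) + 3*log(x + 4) - 4*log(x + 5) - 3*atan(x/2).
Step 1. Rewrite: now ∫((3*x**3 - 9*x**2 + 32*x - 44)/(x**4 - 5*x**3 + 10*x**2 - 20*x + 24)) dx + ∫((2*x**4 + 24*x**3 + 50*x**2 + 64*x + 240)/(x**5 + 9*x**4 + 24*x**3 + 36*x**2 + 80*x)) dx.
Step 2. Decompose ∫((2*x**4 + 24*x**3 + 50*x**2 + 64*x + 240)/(x**5 + 9*x**4 + 24*x**3 + 36*x**2 + 80*x)) dx by partial fractions, (2*x**4 + 24*x**3 + 50*x**2 + 64*x + 240)/(x**5 + 9*x**4 + 24*x**3 + 36*x**2 + 80*x) = -2/(x**2 + 4) - 4/(x + 5) + 3/(x + 4) + 3/x: now ∫(3/x) dx + ∫((3*x**3 - 9*x**2 + 32*x - 44)/(x**4 - 5*x**3 + 10*x**2 - 20*x + 24)) dx + ∫(3/(x + 4)) dx + ∫(-4/(x + 5)) dx + ∫(-2/(x**2 + 4)) dx.
Step 3. Evaluate the standard form [assuming x > 0]: now 3*log(x) + ∫((3*x**3 - 9*x**2 + 32*x - 44)/(x**4 - 5*x**3 + 10*x**2 - 20*x + 24)) dx + ∫(3/(x + 4)) dx + ∫(-4/(x + 5)) dx + ∫(-2/(x**2 + 4)) dx.
Step 4. Evaluate the standard form [assuming x > -5]: now 3*log(x) - 4*log(x + 5) + ∫((3*x**3 - 9*x**2 + 32*x - 44)/(x**4 - 5*x**3 + 10*x**2 - 20*x + 24)) dx + ∫(3/(x + 4)) dx + ∫(-2/(x**2 + 4)) dx.
Step 5. Evaluate the standard form [assuming x > -4]: now 3*log(x) + 3*log(x + 4) - 4*log(x + 5) + ∫((3*x**3 - 9*x**2 + 32*x - 44)/(x**4 - 5*x**3 + 10*x**2 - 20*x + 24)) dx + ∫(-2/(x**2 + 4)) dx.
Step 6. Evaluate the standard form: now 3*log(x) + 3*log(x + 4) - 4*log(x + 5) - atan(x/2) + ∫((3*x**3 - 9*x**2 + 32*x - 44)/(x**4 - 5*x**3 + 10*x**2 - 20*x + 24)) dx.
Step 7. Decompose ∫((3*x**3 - 9*x**2 + 32*x - 44)/(x**4 - 5*x**3 + 10*x**2 - 20*x + 24)) dx by partial fractions, (3*x**3 - 9*x**2 + 32*x - 44)/(x**4 - 5*x**3 + 10*x**2 - 20*x + 24) = -4/(x**2 + 4) - 1/(x - 2) + 4/(x - 3): now 3*log(x) + 3*log(x + 4) - 4*log(x + 5) - atan(x/2) + ∫(4/(x - 3)) dx + ∫(-1/(x - 2)) dx + ∫(-4/(x**2 + 4)) dx.
Step 8. Evaluate the standard form [assuming x > 3]: now 3*log(x) + 4*log(x - 3) + 3*log(x + 4) - 4*log(x + 5) - atan(x/2) + ∫(-1/(x - 2)) dx + ∫(-4/(x**2 + 4)) dx.
Step 9. Evaluate the standard form [assuming x > 2]: now 3*log(x) + 4*log(x - 3) - log(x - 2) + 3*log(x + 4) - 4*log(x + 5) - atan(x/2) + ∫(-4/(x**2 + 4)) dx.
Step 10. Evaluate the standard form: now 3*log(x) + 4*log(x - 3) - log(x - 2) + 3*log(x + 4) - 4*log(x + 5) - 3*atan(x/2).
Answer: 3*log(x) + 4*log(x - 3) - log(x - 2) + 3*log(x + 4) - 4*log(x + 5) - 3*atan(x/2).


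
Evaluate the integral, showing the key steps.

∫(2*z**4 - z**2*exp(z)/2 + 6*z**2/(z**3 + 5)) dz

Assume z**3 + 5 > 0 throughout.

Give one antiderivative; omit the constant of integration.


Step 1. Rewrite: now ∫(2*z**4) dz + ∫(6*z**2/(z**3 + 5)) dz + ∫(-z**2*exp(z)/2) dz.
Step 2. Integrate ∫(-z**2*exp(z)/2) dz by parts with u = z**2, dv = (-exp(z)/2) dz, so v = -exp(z)/2: now -z**2*exp(z)/2 + ∫(2*z**4) dz + ∫(z*exp(z)) dz + ∫(6*z**2/(z**3 + 5)) dz.
Step 3. Integrate ∫(z*exp(z)) dz by parts with u = z, dv = (exp(z)) dz, so v = exp(z): now -z**2*exp(z)/2 + z*exp(z) + ∫(2*z**4) dz + ∫(6*z**2/(z**3 + 5)) dz + ∫(-exp(z)) dz.
Step 4. Evaluate the standard form: now -z**2*exp(z)/2 + z*exp(z) - exp(z) + ∫(2*z**4) dz + ∫(6*z**2/(z**3 + 5)) dz.
Step 5. Substitute u = z**3 + 5, turning ∫(6*z**2/(z**3 + 5)) dz into ∫(2/u) du: now -z**2*exp(z)/2 + z*exp(z) - exp(z) + ∫(2/u) du + ∫(2*z**4) dz.
Step 6. Evaluate the standard form [assuming u > 0]: now -z**2*exp(z)/2 + z*exp(z) - exp(z) + 2*log(u) + ∫(2*z**4) dz.
Step 7. Substitute back u = z**3 + 5: now -z**2*exp(z)/2 + z*exp(z) - exp(z) + 2*log(z**3 + 5) + ∫(2*z**4) dz.
Step 8. Evaluate the standard form: now 2*z**5/5 - z**2*exp(z)/2 + z*exp(z) - exp(z) + 2*log(z**3 + 5).
Answer: 2*z**5/5 - z**2*exp(z)/2 + z*exp(z) - exp(z) + 2*log(z**3 + 5).


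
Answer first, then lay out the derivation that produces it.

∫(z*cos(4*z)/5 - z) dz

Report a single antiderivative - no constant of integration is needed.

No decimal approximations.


The answer is -z**2/2 + z*sin(4*z)/20 + cos(4*z)/80.
Step 1. Rewrite: now ∫(-z) dz + ∫(z*cos(4*z)/5) dz.
Step 2. Evaluate the standard form: now -z**2/2 + ∫(z*cos(4*z)/5) dz.
Step 3. Integrate ∫(z*cos(4*z)/5) dz by parts with u = z, dv = (cos(4*z)/5) dz, so v = sin(4*z)/20: now -z**2/2 + z*sin(4*z)/20 + ∫(-sin(4*z)/20) dz.
Step 4. Evaluate the standard form: now -z**2/2 + z*sin(4*z)/20 + cos(4*z)/80.
Answer: -z**2/2 + z*sin(4*z)/20 + cos(4*z)/80.


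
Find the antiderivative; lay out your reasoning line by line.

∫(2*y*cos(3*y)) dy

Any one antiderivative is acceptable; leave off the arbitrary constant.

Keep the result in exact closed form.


Step 1. Integrate ∫(2*y*cos(3*y)) dy by parts with u = y, dv = (2*cos(3*y)) dy, so v = 2*sin(3*y)/3: now 2*y*sin(3*y)/3 + ∫(-2*sin(3*y)/3) dy.
Step 2. Evaluate the standard form: now 2*y*sin(3*y)/3 + 2*cos(3*y)/9.
Answer: 2*y*sin(3*y)/3 + 2*cos(3*y)/9.


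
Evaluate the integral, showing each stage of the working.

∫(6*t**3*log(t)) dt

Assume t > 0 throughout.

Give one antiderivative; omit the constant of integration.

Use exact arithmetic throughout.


Step 1. Integrate ∫(6*t**3*log(t)) dt by parts with u = log(t), dv = (6*t**3) dt, so v = 3*t**4/2 [assuming t > 0]: now 3*t**4*log(t)/2 + ∫(-3*t**3/2) dt.
Step 2. Evaluate the standard form: now 3*t**4*log(t)/2 - 3*t**4/8.
Answer: 3*t**4*log(t)/2 - 3*t**4/8.


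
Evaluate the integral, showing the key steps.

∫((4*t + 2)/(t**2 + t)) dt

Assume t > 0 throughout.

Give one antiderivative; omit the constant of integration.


Step 1. Decompose ∫((4*t + 2)/(t**2 + t)) dt by partial fractions, (4*t + 2)/(t**2 + t) = 2/(t + 1) + 2/t: now ∫(2/t) dt + ∫(2/(t + 1)) dt.
Step 2. Evaluate the standard form [assuming t > 0]: now 2*log(t) + ∫(2/(t + 1)) dt.
Step 3. Evaluate the standard form [assuming t > -1]: now 2*log(t) + 2*log(t + 1).
Answer: 2*log(t) + 2*log(t + 1).


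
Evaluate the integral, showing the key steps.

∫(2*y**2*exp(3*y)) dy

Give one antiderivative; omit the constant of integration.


Step 1. Integrate ∫(2*y**2*exp(3*y)) dy by parts with u = y**2, dv = (2*exp(3*y)) dy, so v = 2*exp(3*y)/3: now 2*y**2*exp(3*y)/3 + ∫(-4*y*exp(3*y)/3) dy.
Step 2. Integrate ∫(-4*y*exp(3*y)/3) dy by parts with u = y, dv = (-4*exp(3*y)/3) dy, so v = -4*exp(3*y)/9: now 2*y**2*exp(3*y)/3 - 4*y*exp(3*y)/9 + ∫(4*exp(3*y)/9) dy.
Step 3. Evaluate the standard form: now 2*y**2*exp(3*y)/3 - 4*y*exp(3*y)/9 + 4*exp(3*y)/27.
Answer: 2*y**2*exp(3*y)/3 - 4*y*exp(3*y)/9 + 4*exp(3*y)/27.


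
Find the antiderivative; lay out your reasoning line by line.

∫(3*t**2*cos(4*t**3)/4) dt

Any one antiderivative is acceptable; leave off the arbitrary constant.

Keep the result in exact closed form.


Step 1. Substitute u = t**3, turning ∫(3*t**2*cos(4*t**3)/4) dt into ∫(cos(4*u)/4) du: now ∫(cos(4*u)/4) du.
Step 2. Evaluate the standard form: now sin(4*u)/16.
Step 3. Substitute back u = t**3: now sin(4*t**3)/16.
Answer: sin(4*t**3)/16.


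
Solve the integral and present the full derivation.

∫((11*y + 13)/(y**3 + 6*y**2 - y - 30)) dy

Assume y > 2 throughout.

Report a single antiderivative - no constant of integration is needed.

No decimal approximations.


Step 1. Decompose ∫((11*y + 13)/(y**3 + 6*y**2 - y - 30)) dy by partial fractions, (11*y + 13)/(y**3 + 6*y**2 - y - 30) = -3/(y + 5) + 2/(y + 3) + 1/(y - 2): now ∫(1/(y - 2)) dy + ∫(2/(y + 3)) dy + ∫(-3/(y + 5)) dy.
Step 2. Evaluate the standard form [assuming y > -5]: now -3*log(y + 5) + ∫(1/(y - 2)) dy + ∫(2/(y + 3)) dy.
Step 3. Evaluate the standard form [assuming y > 2]: now log(y - 2) - 3*log(y + 5) + ∫(2/(y + 3)) dy.
Step 4. Evaluate the standard form [assuming y > -3]: now log(y - 2) + 2*log(y + 3) - 3*log(y + 5).
Answer: log(y - 2) + 2*log(y + 3) - 3*log(y + 5).


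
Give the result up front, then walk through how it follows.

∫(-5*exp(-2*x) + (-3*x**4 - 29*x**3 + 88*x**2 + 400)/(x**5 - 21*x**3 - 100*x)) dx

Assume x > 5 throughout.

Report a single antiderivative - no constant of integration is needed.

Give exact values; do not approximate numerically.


The answer is -4*log(x) - 2*log(x - 5) + 3*log(x + 5) - 2*atan(x/2) + 5*exp(-2*x)/2.
Step 1. Rewrite: now ∫((-3*x**4 - 29*x**3 + 88*x**2 + 400)/(x**5 - 21*x**3 - 100*x)) dx + ∫(-5*exp(-2*x)) dx.
Step 2. Evaluate the standard form: now ∫((-3*x**4 - 29*x**3 + 88*x**2 + 400)/(x**5 - 21*x**3 - 100*x)) dx + 5*exp(-2*x)/2.
Step 3. Decompose ∫((-3*x**4 - 29*x**3 + 88*x**2 + 400)/(x**5 - 21*x**3 - 100*x)) dx by partial fractions, (-3*x**4 - 29*x**3 + 88*x**2 + 400)/(x**5 - 21*x**3 - 100*x) = -4/(x**2 + 4) + 3/(x + 5) - 2/(x - 5) - 4/x: now ∫(-4/x) dx + ∫(-2/(x - 5)) dx + ∫(3/(x + 5)) dx + ∫(-4/(x**2 + 4)) dx + 5*exp(-2*x)/2.
Step 4. Evaluate the standard form [assuming x > 5]: now -2*log(x - 5) + ∫(-4/x) dx + ∫(3/(x + 5)) dx + ∫(-4/(x**2 + 4)) dx + 5*exp(-2*x)/2.
Step 5. Evaluate the standard form [assuming x > 0]: now -4*log(x) - 2*log(x - 5) + ∫(3/(x + 5)) dx + ∫(-4/(x**2 + 4)) dx + 5*exp(-2*x)/2.
Step 6. Evaluate the standard form [assuming x > -5]: now -4*log(x) - 2*log(x - 5) + 3*log(x + 5) + ∫(-4/(x**2 + 4)) dx + 5*exp(-2*x)/2.
Step 7. Evaluate the standard form: now -4*log(x) - 2*log(x - 5) + 3*log(x + 5) - 2*atan(x/2) + 5*exp(-2*x)/2.
Answer: -4*log(x) - 2*log(x - 5) + 3*log(x + 5) - 2*atan(x/2) + 5*exp(-2*x)/2.


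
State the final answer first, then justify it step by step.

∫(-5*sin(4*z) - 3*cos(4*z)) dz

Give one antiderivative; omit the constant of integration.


The answer is -3*sin(4*z)/4 + 5*cos(4*z)/4.
Step 1. Rewrite: now ∫(-5*sin(4*z)) dz + ∫(-3*cos(4*z)) dz.
Step 2. Evaluate the standard form: now 5*cos(4*z)/4 + ∫(-3*cos(4*z)) dz.
Step 3. Evaluate the standard form: now -3*sin(4*z)/4 + 5*cos(4*z)/4.
Answer: -3*sin(4*z)/4 + 5*cos(4*z)/4.


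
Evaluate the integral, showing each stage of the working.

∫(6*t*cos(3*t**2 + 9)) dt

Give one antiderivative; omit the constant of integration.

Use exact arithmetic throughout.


Step 1. Substitute u = t**2 + 3, turning ∫(6*t*cos(3*t**2 + 9)) dt into ∫(3*cos(3*u)) du: now ∫(3*cos(3*u)) du.
Step 2. Evaluate the standard form: now sin(3*u).
Step 3. Substitute back u = t**2 + 3: now sin(3*t**2 + 9).
Answer: sin(3*t**2 + 9).


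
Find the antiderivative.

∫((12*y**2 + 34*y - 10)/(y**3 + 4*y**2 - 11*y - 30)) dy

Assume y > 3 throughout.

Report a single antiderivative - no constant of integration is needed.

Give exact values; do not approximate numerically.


Answer: 5*log(y - 3) + 2*log(y + 2) + 5*log(y + 5).


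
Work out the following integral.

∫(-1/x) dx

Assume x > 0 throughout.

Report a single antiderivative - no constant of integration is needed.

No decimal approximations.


Answer: -log(x).


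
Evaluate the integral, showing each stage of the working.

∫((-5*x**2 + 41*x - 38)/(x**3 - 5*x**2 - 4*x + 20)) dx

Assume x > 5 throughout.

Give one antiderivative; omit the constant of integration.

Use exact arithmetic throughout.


Step 1. Decompose ∫((-5*x**2 + 41*x - 38)/(x**3 - 5*x**2 - 4*x + 20)) dx by partial fractions, (-5*x**2 + 41*x - 38)/(x**3 - 5*x**2 - 4*x + 20) = -5/(x + 2) - 2/(x - 2) + 2/(x - 5): now ∫(2/(x - 5)) dx + ∫(-2/(x - 2)) dx + ∫(-5/(x + 2)) dx.
Step 2. Evaluate the standard form [assuming x > 2]: now -2*log(x - 2) + ∫(2/(x - 5)) dx + ∫(-5/(x + 2)) dx.
Step 3. Evaluate the standard form [assuming x > -2]: now -2*log(x - 2) - 5*log(x + 2) + ∫(2/(x - 5)) dx.
Step 4. Evaluate the standard form [assuming x > 5]: now 2*log(x - 5) - 2*log(x - 2) - 5*log(x + 2).
Answer: 2*log(x - 5) - 2*log(x - 2) - 5*log(x + 2).


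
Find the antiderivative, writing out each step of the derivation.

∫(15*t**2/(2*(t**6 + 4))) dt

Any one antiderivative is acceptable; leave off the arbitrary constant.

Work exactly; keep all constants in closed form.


Step 1. Substitute u = t**3, turning ∫(15*t**2/(2*(t**6 + 4))) dt into ∫(5/(2*(u**2 + 4))) du: now ∫(5/(2*(u**2 + 4))) du.
Step 2. Evaluate the standard form: now 5*atan(u/2)/4.
Step 3. Substitute back u = t**3: now 5*atan(t**3/2)/4.
Answer: 5*atan(t**3/2)/4.


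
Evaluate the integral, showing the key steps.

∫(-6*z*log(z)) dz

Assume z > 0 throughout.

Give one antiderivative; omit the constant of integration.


Step 1. Integrate ∫(-6*z*log(z)) dz by parts with u = log(z), dv = (-6*z) dz, so v = -3*z**2 [assuming z > 0]: now -3*z**2*log(z) + ∫(3*z) dz.
Step 2. Evaluate the standard form: now -3*z**2*log(z) + 3*z**2/2.
Answer: -3*z**2*log(z) + 3*z**2/2.


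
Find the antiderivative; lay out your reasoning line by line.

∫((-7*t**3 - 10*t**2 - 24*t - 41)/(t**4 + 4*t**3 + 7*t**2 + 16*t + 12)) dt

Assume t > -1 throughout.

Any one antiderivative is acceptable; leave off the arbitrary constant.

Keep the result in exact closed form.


Step 1. Decompose ∫((-7*t**3 - 10*t**2 - 24*t - 41)/(t**4 + 4*t**3 + 7*t**2 + 16*t + 12)) dt by partial fractions, (-7*t**3 - 10*t**2 - 24*t - 41)/(t**4 + 4*t**3 + 7*t**2 + 16*t + 12) = 1/(t**2 + 4) - 5/(t + 3) - 2/(t + 1): now ∫(-2/(t + 1)) dt + ∫(-5/(t + 3)) dt + ∫(1/(t**2 + 4)) dt.
Step 2. Evaluate the standard form [assuming t > -1]: now -2*log(t + 1) + ∫(-5/(t + 3)) dt + ∫(1/(t**2 + 4)) dt.
Step 3. Evaluate the standard form [assuming t > -3]: now -2*log(t + 1) - 5*log(t + 3) + ∫(1/(t**2 + 4)) dt.
Step 4. Evaluate the standard form: now -2*log(t + 1) - 5*log(t + 3) + atan(t/2)/2.
Answer: -2*log(t + 1) - 5*log(t + 3) + atan(t/2)/2.


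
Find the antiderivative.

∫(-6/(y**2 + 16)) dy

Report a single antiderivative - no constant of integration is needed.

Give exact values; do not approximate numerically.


Answer: -3*atan(y/4)/2.


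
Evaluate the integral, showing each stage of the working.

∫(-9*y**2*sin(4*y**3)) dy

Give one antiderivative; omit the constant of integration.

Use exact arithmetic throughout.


Step 1. Substitute u = y**3, turning ∫(-9*y**2*sin(4*y**3)) dy into ∫(-3*sin(4*u)) du: now ∫(-3*sin(4*u)) du.
Step 2. Evaluate the standard form: now 3*cos(4*u)/4.
Step 3. Substitute back u = y**3: now 3*cos(4*y**3)/4.
Answer: 3*cos(4*y**3)/4.


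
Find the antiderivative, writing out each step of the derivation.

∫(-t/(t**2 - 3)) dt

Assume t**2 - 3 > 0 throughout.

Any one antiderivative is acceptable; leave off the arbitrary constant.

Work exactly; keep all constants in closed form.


Step 1. Substitute u = t**2 - 3, turning ∫(-t/(t**2 - 3)) dt into ∫(-1/(2*u)) du: now ∫(-1/(2*u)) du.
Step 2. Evaluate the standard form [assuming u > 0]: now -log(u)/2.
Step 3. Substitute back u = t**2 - 3: now -log(t**2 - 3)/2.
Answer: -log(t**2 - 3)/2.


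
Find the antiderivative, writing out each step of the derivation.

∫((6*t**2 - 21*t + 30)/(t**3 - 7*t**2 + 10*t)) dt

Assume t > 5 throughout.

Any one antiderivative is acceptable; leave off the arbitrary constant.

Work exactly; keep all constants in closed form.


Step 1. Decompose ∫((6*t**2 - 21*t + 30)/(t**3 - 7*t**2 + 10*t)) dt by partial fractions, (6*t**2 - 21*t + 30)/(t**3 - 7*t**2 + 10*t) = -2/(t - 2) + 5/(t - 5) + 3/t: now ∫(3/t) dt + ∫(5/(t - 5)) dt + ∫(-2/(t - 2)) dt.
Step 2. Evaluate the standard form [assuming t > 2]: now -2*log(t - 2) + ∫(3/t) dt + ∫(5/(t - 5)) dt.
Step 3. Evaluate the standard form [assuming t > 5]: now 5*log(t - 5) - 2*log(t - 2) + ∫(3/t) dt.
Step 4. Evaluate the standard form [assuming t > 0]: now 3*log(t) + 5*log(t - 5) - 2*log(t - 2).
Answer: 3*log(t) + 5*log(t - 5) - 2*log(t - 2).


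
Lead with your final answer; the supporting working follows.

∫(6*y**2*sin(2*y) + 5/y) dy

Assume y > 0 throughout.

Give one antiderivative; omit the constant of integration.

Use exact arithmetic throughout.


The answer is -3*y**2*cos(2*y) + 3*y*sin(2*y) + 5*log(y) + 3*cos(2*y)/2.
Step 1. Rewrite: now ∫(5/y) dy + ∫(6*y**2*sin(2*y)) dy.
Step 2. Evaluate the standard form [assuming y > 0]: now 5*log(y) + ∫(6*y**2*sin(2*y)) dy.
Step 3. Integrate ∫(6*y**2*sin(2*y)) dy by parts with u = y**2, dv = (6*sin(2*y)) dy, so v = -3*cos(2*y): now -3*y**2*cos(2*y) + 5*log(y) + ∫(6*y*cos(2*y)) dy.
Step 4. Integrate ∫(6*y*cos(2*y)) dy by parts with u = y, dv = (6*cos(2*y)) dy, so v = 3*sin(2*y): now -3*y**2*cos(2*y) + 3*y*sin(2*y) + 5*log(y) + ∫(-3*sin(2*y)) dy.
Step 5. Evaluate the standard form: now -3*y**2*cos(2*y) + 3*y*sin(2*y) + 5*log(y) + 3*cos(2*y)/2.
Answer: -3*y**2*cos(2*y) + 3*y*sin(2*y) + 5*log(y) + 3*cos(2*y)/2.


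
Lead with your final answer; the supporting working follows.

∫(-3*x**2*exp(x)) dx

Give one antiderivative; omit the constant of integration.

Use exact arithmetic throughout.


The answer is -3*x**2*exp(x) + 6*x*exp(x) - 6*exp(x).
Step 1. Integrate ∫(-3*x**2*exp(x)) dx by parts with u = x**2, dv = (-3*exp(x)) dx, so v = -3*exp(x): now -3*x**2*exp(x) + ∫(6*x*exp(x)) dx.
Step 2. Integrate ∫(6*x*exp(x)) dx by parts with u = x, dv = (6*exp(x)) dx, so v = 6*exp(x): now -3*x**2*exp(x) + 6*x*exp(x) + ∫(-6*exp(x)) dx.
Step 3. Evaluate the standard form: now -3*x**2*exp(x) + 6*x*exp(x) - 6*exp(x).
Answer: -3*x**2*exp(x) + 6*x*exp(x) - 6*exp(x).


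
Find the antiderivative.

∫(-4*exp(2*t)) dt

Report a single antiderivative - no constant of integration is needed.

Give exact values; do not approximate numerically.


Answer: -2*exp(2*t).


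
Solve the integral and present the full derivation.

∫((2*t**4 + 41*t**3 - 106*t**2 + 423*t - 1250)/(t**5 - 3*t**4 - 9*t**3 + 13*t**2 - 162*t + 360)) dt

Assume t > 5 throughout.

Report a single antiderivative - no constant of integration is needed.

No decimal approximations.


Step 1. Decompose ∫((2*t**4 + 41*t**3 - 106*t**2 + 423*t - 1250)/(t**5 - 3*t**4 - 9*t**3 + 13*t**2 - 162*t + 360)) dt by partial fractions, (2*t**4 + 41*t**3 - 106*t**2 + 423*t - 1250)/(t**5 - 3*t**4 - 9*t**3 + 13*t**2 - 162*t + 360) = -2/(t**2 + 9) - 5/(t + 4) + 2/(t - 2) + 5/(t - 5): now ∫(5/(t - 5)) dt + ∫(2/(t - 2)) dt + ∫(-5/(t + 4)) dt + ∫(-2/(t**2 + 9)) dt.
Step 2. Evaluate the standard form [assuming t > -4]: now -5*log(t + 4) + ∫(5/(t - 5)) dt + ∫(2/(t - 2)) dt + ∫(-2/(t**2 + 9)) dt.
Step 3. Evaluate the standard form [assuming t > 2]: now 2*log(t - 2) - 5*log(t + 4) + ∫(5/(t - 5)) dt + ∫(-2/(t**2 + 9)) dt.
Step 4. Evaluate the standard form [assuming t > 5]: now 5*log(t - 5) + 2*log(t - 2) - 5*log(t + 4) + ∫(-2/(t**2 + 9)) dt.
Step 5. Evaluate the standard form: now 5*log(t - 5) + 2*log(t - 2) - 5*log(t + 4) - 2*atan(t/3)/3.
Answer: 5*log(t - 5) + 2*log(t - 2) - 5*log(t + 4) - 2*atan(t/3)/3.


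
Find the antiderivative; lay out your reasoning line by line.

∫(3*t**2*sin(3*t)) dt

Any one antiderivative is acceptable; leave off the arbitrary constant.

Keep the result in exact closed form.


Step 1. Integrate ∫(3*t**2*sin(3*t)) dt by parts with u = t**2, dv = (3*sin(3*t)) dt, so v = -cos(3*t): now -t**2*cos(3*t) + ∫(2*t*cos(3*t)) dt.
Step 2. Integrate ∫(2*t*cos(3*t)) dt by parts with u = t, dv = (2*cos(3*t)) dt, so v = 2*sin(3*t)/3: now -t**2*cos(3*t) + 2*t*sin(3*t)/3 + ∫(-2*sin(3*t)/3) dt.
Step 3. Evaluate the standard form: now -t**2*cos(3*t) + 2*t*sin(3*t)/3 + 2*cos(3*t)/9.
Answer: -t**2*cos(3*t) + 2*t*sin(3*t)/3 + 2*cos(3*t)/9.


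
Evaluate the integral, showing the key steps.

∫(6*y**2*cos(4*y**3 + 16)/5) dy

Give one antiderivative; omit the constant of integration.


Step 1. Substitute u = y**3 + 4, turning ∫(6*y**2*cos(4*y**3 + 16)/5) dy into ∫(2*cos(4*u)/5) du: now ∫(2*cos(4*u)/5) du.
Step 2. Evaluate the standard form: now sin(4*u)/10.
Step 3. Substitute back u = y**3 + 4: now sin(4*y**3 + 16)/10.
Answer: sin(4*y**3 + 16)/10.


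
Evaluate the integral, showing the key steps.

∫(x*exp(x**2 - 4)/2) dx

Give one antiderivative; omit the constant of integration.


Step 1. Substitute u = x**2 - 4, turning ∫(x*exp(x**2 - 4)/2) dx into ∫(exp(u)/4) du: now ∫(exp(u)/4) du.
Step 2. Evaluate the standard form: now exp(u)/4.
Step 3. Substitute back u = x**2 - 4: now exp(x**2 - 4)/4.
Answer: exp(x**2 - 4)/4.


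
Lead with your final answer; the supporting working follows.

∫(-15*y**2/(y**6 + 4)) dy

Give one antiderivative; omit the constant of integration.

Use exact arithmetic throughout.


The answer is -5*atan(y**3/2)/2.
Step 1. Substitute u = y**3, turning ∫(-15*y**2/(y**6 + 4)) dy into ∫(-5/(u**2 + 4)) du: now ∫(-5/(u**2 + 4)) du.
Step 2. Evaluate the standard form: now -5*atan(u/2)/2.
Step 3. Substitute back u = y**3: now -5*atan(y**3/2)/2.
Answer: -5*atan(y**3/2)/2.


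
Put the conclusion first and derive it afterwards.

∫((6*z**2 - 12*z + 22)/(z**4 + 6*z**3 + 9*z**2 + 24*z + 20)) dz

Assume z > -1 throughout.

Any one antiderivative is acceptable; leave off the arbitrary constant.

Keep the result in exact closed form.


The answer is 2*log(z + 1) - 2*log(z + 5) - atan(z/2).
Step 1. Decompose ∫((6*z**2 - 12*z + 22)/(z**4 + 6*z**3 + 9*z**2 + 24*z + 20)) dz by partial fractions, (6*z**2 - 12*z + 22)/(z**4 + 6*z**3 + 9*z**2 + 24*z + 20) = -2/(z**2 + 4) - 2/(z + 5) + 2/(z + 1): now ∫(2/(z + 1)) dz + ∫(-2/(z + 5)) dz + ∫(-2/(z**2 + 4)) dz.
Step 2. Evaluate the standard form [assuming z > -1]: now 2*log(z + 1) + ∫(-2/(z + 5)) dz + ∫(-2/(z**2 + 4)) dz.
Step 3. Evaluate the standard form [assuming z > -5]: now 2*log(z + 1) - 2*log(z + 5) + ∫(-2/(z**2 + 4)) dz.
Step 4. Evaluate the standard form: now 2*log(z + 1) - 2*log(z + 5) - atan(z/2).
Answer: 2*log(z + 1) - 2*log(z + 5) - atan(z/2).


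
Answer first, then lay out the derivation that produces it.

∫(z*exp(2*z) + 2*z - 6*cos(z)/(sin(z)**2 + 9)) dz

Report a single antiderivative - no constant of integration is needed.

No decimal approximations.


The answer is z**2 + z*exp(2*z)/2 - exp(2*z)/4 - 2*atan(sin(z)/3).
Step 1. Rewrite: now ∫(2*z) dz + ∫(z*exp(2*z)) dz + ∫(-6*cos(z)/(sin(z)**2 + 9)) dz.
Step 2. Integrate ∫(z*exp(2*z)) dz by parts with u = z, dv = (exp(2*z)) dz, so v = exp(2*z)/2: now z*exp(2*z)/2 + ∫(2*z) dz + ∫(-6*cos(z)/(sin(z)**2 + 9)) dz + ∫(-exp(2*z)/2) dz.
Step 3. Evaluate the standard form: now z*exp(2*z)/2 - exp(2*z)/4 + ∫(2*z) dz + ∫(-6*cos(z)/(sin(z)**2 + 9)) dz.
Step 4. Evaluate the standard form: now z**2 + z*exp(2*z)/2 - exp(2*z)/4 + ∫(-6*cos(z)/(sin(z)**2 + 9)) dz.
Step 5. Substitute u = sin(z), turning ∫(-6*cos(z)/(sin(z)**2 + 9)) dz into ∫(-6/(u**2 + 9)) du: now z**2 + z*exp(2*z)/2 - exp(2*z)/4 + ∫(-6/(u**2 + 9)) du.
Step 6. Evaluate the standard form: now z**2 + z*exp(2*z)/2 - exp(2*z)/4 - 2*atan(u/3).
Step 7. Substitute back u = sin(z): now z**2 + z*exp(2*z)/2 - exp(2*z)/4 - 2*atan(sin(z)/3).
Answer: z**2 + z*exp(2*z)/2 - exp(2*z)/4 - 2*atan(sin(z)/3).


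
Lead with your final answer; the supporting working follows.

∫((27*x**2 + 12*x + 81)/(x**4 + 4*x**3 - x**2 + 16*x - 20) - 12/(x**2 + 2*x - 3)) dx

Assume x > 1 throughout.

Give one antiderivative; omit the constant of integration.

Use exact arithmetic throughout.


The answer is log(x - 1) + 3*log(x + 3) - 4*log(x + 5) + 3*atan(x/2)/2.
Step 1. Rewrite: now ∫((27*x**2 + 12*x + 81)/(x**4 + 4*x**3 - x**2 + 16*x - 20)) dx + ∫(-12/(x**2 + 2*x - 3)) dx.
Step 2. Decompose ∫((27*x**2 + 12*x + 81)/(x**4 + 4*x**3 - x**2 + 16*x - 20)) dx by partial fractions, (27*x**2 + 12*x + 81)/(x**4 + 4*x**3 - x**2 + 16*x - 20) = 3/(x**2 + 4) - 4/(x + 5) + 4/(x - 1): now ∫(4/(x - 1)) dx + ∫(-4/(x + 5)) dx + ∫(3/(x**2 + 4)) dx + ∫(-12/(x**2 + 2*x - 3)) dx.
Step 3. Evaluate the standard form [assuming x > 1]: now 4*log(x - 1) + ∫(-4/(x + 5)) dx + ∫(3/(x**2 + 4)) dx + ∫(-12/(x**2 + 2*x - 3)) dx.
Step 4. Evaluate the standard form [assuming x > -5]: now 4*log(x - 1) - 4*log(x + 5) + ∫(3/(x**2 + 4)) dx + ∫(-12/(x**2 + 2*x - 3)) dx.
Step 5. Evaluate the standard form: now 4*log(x - 1) - 4*log(x + 5) + 3*atan(x/2)/2 + ∫(-12/(x**2 + 2*x - 3)) dx.
Step 6. Decompose ∫(-12/(x**2 + 2*x - 3)) dx by partial fractions, -12/(x**2 + 2*x - 3) = 3/(x + 3) - 3/(x - 1): now 4*log(x - 1) - 4*log(x + 5) + 3*atan(x/2)/2 + ∫(-3/(x - 1)) dx + ∫(3/(x + 3)) dx.
Step 7. Evaluate the standard form [assuming x > 1]: now log(x - 1) - 4*log(x + 5) + 3*atan(x/2)/2 + ∫(3/(x + 3)) dx.
Step 8. Evaluate the standard form [assuming x > -3]: now log(x - 1) + 3*log(x + 3) - 4*log(x + 5) + 3*atan(x/2)/2.
Answer: log(x - 1) + 3*log(x + 3) - 4*log(x + 5) + 3*atan(x/2)/2.


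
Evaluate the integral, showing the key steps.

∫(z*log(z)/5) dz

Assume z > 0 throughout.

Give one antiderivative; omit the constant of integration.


Step 1. Integrate ∫(z*log(z)/5) dz by parts with u = log(z), dv = (z/5) dz, so v = z**2/10 [assuming z > 0]: now z**2*log(z)/10 + ∫(-z/10) dz.
Step 2. Evaluate the standard form: now z**2*log(z)/10 - z**2/20.
Answer: z**2*log(z)/10 - z**2/20.


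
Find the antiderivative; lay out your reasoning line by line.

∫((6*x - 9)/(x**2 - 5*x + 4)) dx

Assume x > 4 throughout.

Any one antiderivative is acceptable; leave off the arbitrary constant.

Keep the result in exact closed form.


Step 1. Decompose ∫((6*x - 9)/(x**2 - 5*x + 4)) dx by partial fractions, (6*x - 9)/(x**2 - 5*x + 4) = 1/(x - 1) + 5/(x - 4): now ∫(5/(x - 4)) dx + ∫(1/(x - 1)) dx.
Step 2. Evaluate the standard form [assuming x > 1]: now log(x - 1) + ∫(5/(x - 4)) dx.
Step 3. Evaluate the standard form [assuming x > 4]: now 5*log(x - 4) + log(x - 1).
Answer: 5*log(x - 4) + log(x - 1).


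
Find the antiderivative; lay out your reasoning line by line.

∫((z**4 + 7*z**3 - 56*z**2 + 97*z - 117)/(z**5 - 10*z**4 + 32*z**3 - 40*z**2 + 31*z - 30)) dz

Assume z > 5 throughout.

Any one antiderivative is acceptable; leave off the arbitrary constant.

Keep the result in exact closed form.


Step 1. Decompose ∫((z**4 + 7*z**3 - 56*z**2 + 97*z - 117)/(z**5 - 10*z**4 + 32*z**3 - 40*z**2 + 31*z - 30)) dz by partial fractions, (z**4 + 7*z**3 - 56*z**2 + 97*z - 117)/(z**5 - 10*z**4 + 32*z**3 - 40*z**2 + 31*z - 30) = 3/(z**2 + 1) - 5/(z - 2) + 3/(z - 3) + 3/(z - 5): now ∫(3/(z - 5)) dz + ∫(3/(z - 3)) dz + ∫(-5/(z - 2)) dz + ∫(3/(z**2 + 1)) dz.
Step 2. Evaluate the standard form [assuming z > 2]: now -5*log(z - 2) + ∫(3/(z - 5)) dz + ∫(3/(z - 3)) dz + ∫(3/(z**2 + 1)) dz.
Step 3. Evaluate the standard form [assuming z > 3]: now 3*log(z - 3) - 5*log(z - 2) + ∫(3/(z - 5)) dz + ∫(3/(z**2 + 1)) dz.
Step 4. Evaluate the standard form [assuming z > 5]: now 3*log(z - 5) + 3*log(z - 3) - 5*log(z - 2) + ∫(3/(z**2 + 1)) dz.
Step 5. Evaluate the standard form: now 3*log(z - 5) + 3*log(z - 3) - 5*log(z - 2) + 3*atan(z).
Answer: 3*log(z - 5) + 3*log(z - 3) - 5*log(z - 2) + 3*atan(z).
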